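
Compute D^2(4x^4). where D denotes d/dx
48 x^{2}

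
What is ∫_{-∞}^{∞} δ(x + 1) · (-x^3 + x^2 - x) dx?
3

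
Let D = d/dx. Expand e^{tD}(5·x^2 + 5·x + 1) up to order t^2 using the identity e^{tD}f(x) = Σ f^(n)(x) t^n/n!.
5 t^{2} + 5 t \left(2 x + 1\right) + 5 x^{2} + 5 x + 1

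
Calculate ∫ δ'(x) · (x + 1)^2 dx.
-2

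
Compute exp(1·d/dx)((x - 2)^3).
x^{3} - 3 x^{2} + 3 x - 1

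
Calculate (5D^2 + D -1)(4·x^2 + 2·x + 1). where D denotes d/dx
- 4 x^{2} + 6 x + 41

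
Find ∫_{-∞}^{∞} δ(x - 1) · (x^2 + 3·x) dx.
4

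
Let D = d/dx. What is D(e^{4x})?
4 e^{4 x}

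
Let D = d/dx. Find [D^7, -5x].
-35D^{6}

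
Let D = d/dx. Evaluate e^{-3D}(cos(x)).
\cos{\left(x - 3 \right)}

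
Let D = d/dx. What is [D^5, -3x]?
-15D^{4}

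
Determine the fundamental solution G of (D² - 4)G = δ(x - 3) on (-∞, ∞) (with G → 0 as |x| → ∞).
-\frac{e^{-2|x - 3|}}{4}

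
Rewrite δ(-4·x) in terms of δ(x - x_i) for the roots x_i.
\frac{\delta(x)}{4}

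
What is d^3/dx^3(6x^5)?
360 x^{2}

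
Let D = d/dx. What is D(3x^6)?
18 x^{5}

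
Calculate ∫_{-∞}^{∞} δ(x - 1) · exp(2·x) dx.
e^{2}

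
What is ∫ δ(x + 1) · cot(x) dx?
- \cot{\left(1 \right)}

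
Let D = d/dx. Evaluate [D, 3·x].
3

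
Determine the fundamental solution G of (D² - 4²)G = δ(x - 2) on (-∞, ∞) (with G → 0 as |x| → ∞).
-\frac{e^{-4|x - 2|}}{8}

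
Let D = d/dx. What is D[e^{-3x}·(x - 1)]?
\left(4 - 3 x\right) e^{- 3 x}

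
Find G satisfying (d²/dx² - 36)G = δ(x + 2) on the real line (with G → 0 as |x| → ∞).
-\frac{e^{-6|x + 2|}}{12}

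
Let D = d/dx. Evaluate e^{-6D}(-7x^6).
- 7 x^{6} + 252 x^{5} - 3780 x^{4} + 30240 x^{3} - 136080 x^{2} + 326592 x - 326592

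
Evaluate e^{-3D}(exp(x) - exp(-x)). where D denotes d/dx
- e^{3 - x} + e^{x - 3}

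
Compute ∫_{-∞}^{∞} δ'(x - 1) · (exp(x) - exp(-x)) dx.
- 2 \cosh{\left(1 \right)}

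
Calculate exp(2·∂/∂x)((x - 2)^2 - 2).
x^{2} - 2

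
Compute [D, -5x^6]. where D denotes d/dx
- 30 x^{5}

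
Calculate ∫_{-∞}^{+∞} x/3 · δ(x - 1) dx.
\frac{1}{3}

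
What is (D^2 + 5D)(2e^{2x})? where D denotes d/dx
28 e^{2 x}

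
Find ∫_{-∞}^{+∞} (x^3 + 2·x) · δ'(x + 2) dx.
-14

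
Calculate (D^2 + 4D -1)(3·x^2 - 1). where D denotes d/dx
- 3 x^{2} + 24 x + 7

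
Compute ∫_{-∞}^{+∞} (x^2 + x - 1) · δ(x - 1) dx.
1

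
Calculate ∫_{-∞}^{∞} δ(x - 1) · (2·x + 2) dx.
4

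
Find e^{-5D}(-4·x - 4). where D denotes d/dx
16 - 4 x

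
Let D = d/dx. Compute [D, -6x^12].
- 72 x^{11}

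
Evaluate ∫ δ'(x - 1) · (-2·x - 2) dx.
2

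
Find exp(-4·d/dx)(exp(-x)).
e^{4 - x}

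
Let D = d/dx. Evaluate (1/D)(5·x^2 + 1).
\frac{5 x^{3}}{3} + x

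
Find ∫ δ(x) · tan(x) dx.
0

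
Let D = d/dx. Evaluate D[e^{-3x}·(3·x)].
3 \left(1 - 3 x\right) e^{- 3 x}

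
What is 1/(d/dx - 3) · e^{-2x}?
- \frac{e^{- 2 x}}{5}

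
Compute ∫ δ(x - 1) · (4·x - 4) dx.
0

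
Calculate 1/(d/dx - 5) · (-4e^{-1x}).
\frac{2 e^{- x}}{3}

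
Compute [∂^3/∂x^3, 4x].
12\frac{d^{2}}{dx^{2}}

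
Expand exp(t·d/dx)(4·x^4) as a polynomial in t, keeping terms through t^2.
4 x^{2} \left(6 t^{2} + 4 t x + x^{2}\right)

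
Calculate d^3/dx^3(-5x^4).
- 120 x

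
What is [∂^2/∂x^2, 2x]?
4\frac{d}{dx}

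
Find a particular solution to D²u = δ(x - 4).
\frac{|x - 4|}{2}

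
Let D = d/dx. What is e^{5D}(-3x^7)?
- 3 x^{7} - 105 x^{6} - 1575 x^{5} - 13125 x^{4} - 65625 x^{3} - 196875 x^{2} - 328125 x - 234375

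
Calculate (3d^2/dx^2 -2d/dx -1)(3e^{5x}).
192 e^{5 x}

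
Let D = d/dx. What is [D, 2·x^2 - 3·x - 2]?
4 x - 3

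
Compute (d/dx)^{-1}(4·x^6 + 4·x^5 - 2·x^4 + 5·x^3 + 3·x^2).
\frac{4 x^{7}}{7} + \frac{2 x^{6}}{3} - \frac{2 x^{5}}{5} + \frac{5 x^{4}}{4} + x^{3}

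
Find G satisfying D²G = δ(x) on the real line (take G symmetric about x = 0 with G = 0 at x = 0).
\frac{|x|}{2}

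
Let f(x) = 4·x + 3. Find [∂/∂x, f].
4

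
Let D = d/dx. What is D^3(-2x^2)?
0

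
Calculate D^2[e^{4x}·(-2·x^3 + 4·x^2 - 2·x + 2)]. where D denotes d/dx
\left(- 32 x^{3} + 16 x^{2} + 20 x + 24\right) e^{4 x}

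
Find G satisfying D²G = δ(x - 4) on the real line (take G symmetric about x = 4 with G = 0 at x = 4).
\frac{|x - 4|}{2}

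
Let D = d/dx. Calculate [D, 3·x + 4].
3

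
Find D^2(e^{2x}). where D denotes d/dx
4 e^{2 x}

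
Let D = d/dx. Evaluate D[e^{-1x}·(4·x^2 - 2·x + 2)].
2 \left(- 2 x^{2} + 5 x - 2\right) e^{- x}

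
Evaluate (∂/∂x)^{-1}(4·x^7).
\frac{x^{8}}{2}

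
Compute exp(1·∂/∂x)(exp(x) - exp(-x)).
2 \sinh{\left(x + 1 \right)}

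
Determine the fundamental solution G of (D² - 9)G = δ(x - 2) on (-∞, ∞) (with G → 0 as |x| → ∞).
-\frac{e^{-3|x - 2|}}{6}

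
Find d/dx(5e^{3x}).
15 e^{3 x}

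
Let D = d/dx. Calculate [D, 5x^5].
25 x^{4}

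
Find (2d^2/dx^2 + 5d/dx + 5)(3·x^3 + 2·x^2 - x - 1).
15 x^{3} + 55 x^{2} + 51 x - 2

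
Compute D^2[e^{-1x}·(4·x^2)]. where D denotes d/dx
4 \left(x^{2} - 4 x + 2\right) e^{- x}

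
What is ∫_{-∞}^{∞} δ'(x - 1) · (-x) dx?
1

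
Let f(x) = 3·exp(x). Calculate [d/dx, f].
3 e^{x}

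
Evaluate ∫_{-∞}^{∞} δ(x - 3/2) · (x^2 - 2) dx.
\frac{1}{4}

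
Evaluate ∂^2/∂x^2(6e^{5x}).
150 e^{5 x}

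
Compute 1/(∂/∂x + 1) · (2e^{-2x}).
- 2 e^{- 2 x}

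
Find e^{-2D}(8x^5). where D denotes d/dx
8 x^{5} - 80 x^{4} + 320 x^{3} - 640 x^{2} + 640 x - 256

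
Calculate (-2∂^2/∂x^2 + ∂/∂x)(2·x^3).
6 x \left(x - 4\right)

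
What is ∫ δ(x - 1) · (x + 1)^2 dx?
4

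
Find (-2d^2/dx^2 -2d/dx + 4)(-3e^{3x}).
60 e^{3 x}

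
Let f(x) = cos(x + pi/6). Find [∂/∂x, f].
- \sin{\left(x + \frac{\pi}{6} \right)}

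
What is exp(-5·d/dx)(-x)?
5 - x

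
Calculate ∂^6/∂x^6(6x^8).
120960 x^{2}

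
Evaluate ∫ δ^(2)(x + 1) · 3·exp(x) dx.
\frac{3}{e}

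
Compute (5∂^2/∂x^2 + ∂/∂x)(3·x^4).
12 x^{2} \left(x + 15\right)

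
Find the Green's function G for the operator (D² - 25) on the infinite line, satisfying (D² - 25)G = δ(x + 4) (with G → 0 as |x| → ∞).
-\frac{e^{-5|x + 4|}}{10}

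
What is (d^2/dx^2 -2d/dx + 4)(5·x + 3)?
20 x + 2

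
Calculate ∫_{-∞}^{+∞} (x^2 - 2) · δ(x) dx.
-2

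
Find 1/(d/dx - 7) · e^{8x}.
e^{8 x}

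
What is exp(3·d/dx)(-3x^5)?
- 3 x^{5} - 45 x^{4} - 270 x^{3} - 810 x^{2} - 1215 x - 729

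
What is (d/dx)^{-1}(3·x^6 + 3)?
\frac{3 x^{7}}{7} + 3 x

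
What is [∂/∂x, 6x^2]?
12 x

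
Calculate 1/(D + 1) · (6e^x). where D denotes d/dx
3 e^{x}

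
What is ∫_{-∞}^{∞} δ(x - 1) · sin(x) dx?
\sin{\left(1 \right)}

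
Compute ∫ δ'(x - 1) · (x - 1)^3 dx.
0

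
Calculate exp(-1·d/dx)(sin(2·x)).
\sin{\left(2 x - 2 \right)}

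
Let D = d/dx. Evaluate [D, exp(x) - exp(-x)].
2 \cosh{\left(x \right)}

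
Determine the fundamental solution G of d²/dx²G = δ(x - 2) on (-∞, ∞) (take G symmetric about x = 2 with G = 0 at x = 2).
\frac{|x - 2|}{2}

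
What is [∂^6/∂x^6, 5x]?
30\frac{d^{5}}{dx^{5}}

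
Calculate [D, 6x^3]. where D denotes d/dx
18 x^{2}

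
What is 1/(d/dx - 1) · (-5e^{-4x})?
e^{- 4 x}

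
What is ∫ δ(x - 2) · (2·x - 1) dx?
3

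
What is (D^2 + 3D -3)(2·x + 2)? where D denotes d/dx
- 6 x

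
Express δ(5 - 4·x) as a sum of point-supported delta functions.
\frac{\delta(x - 5/4)}{4}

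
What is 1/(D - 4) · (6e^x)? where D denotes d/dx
- 2 e^{x}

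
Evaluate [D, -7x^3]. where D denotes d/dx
- 21 x^{2}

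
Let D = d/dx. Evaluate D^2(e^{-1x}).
e^{- x}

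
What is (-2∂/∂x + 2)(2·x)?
4 x - 4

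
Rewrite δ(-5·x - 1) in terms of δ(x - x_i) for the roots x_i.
\frac{\delta(x + 1/5)}{5}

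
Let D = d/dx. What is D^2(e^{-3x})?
9 e^{- 3 x}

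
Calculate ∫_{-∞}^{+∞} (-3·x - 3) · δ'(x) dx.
3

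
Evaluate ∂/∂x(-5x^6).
- 30 x^{5}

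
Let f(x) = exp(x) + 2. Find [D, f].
e^{x}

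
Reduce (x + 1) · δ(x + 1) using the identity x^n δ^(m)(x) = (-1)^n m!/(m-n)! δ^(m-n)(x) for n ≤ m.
0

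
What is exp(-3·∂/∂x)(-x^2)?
- x^{2} + 6 x - 9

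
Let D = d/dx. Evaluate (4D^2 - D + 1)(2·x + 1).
2 x - 1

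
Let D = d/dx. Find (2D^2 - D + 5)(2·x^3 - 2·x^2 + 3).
10 x^{3} - 16 x^{2} + 28 x + 7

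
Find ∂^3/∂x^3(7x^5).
420 x^{2}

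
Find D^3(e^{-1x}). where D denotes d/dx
- e^{- x}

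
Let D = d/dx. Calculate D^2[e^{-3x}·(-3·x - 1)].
9 \left(1 - 3 x\right) e^{- 3 x}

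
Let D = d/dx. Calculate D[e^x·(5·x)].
5 \left(x + 1\right) e^{x}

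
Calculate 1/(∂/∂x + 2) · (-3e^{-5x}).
e^{- 5 x}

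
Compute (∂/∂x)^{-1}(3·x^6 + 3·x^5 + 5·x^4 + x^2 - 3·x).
\frac{3 x^{7}}{7} + \frac{x^{6}}{2} + x^{5} + \frac{x^{3}}{3} - \frac{3 x^{2}}{2}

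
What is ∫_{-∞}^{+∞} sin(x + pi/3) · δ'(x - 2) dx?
- \cos{\left(\frac{\pi}{3} + 2 \right)}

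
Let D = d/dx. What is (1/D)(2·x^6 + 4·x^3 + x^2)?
\frac{2 x^{7}}{7} + x^{4} + \frac{x^{3}}{3}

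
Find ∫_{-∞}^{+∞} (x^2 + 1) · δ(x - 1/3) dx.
\frac{10}{9}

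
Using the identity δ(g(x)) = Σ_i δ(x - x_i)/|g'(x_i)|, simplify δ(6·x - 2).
\frac{\delta(x - 1/3)}{6}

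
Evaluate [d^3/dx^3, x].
3\frac{d^{2}}{dx^{2}}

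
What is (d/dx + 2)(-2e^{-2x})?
0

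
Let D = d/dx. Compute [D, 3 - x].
-1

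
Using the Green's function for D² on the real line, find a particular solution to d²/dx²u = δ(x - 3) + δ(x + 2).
\frac{|x - 3|}{2} + \frac{|x + 2|}{2}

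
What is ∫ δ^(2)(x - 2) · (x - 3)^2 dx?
2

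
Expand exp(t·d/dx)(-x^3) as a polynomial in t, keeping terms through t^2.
x \left(- 3 t^{2} - 3 t x - x^{2}\right)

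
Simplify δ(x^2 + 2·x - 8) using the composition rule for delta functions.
\frac{\delta(x + 4) + \delta(x - 2)}{6}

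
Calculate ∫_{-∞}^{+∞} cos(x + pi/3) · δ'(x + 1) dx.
\cos{\left(\frac{\pi}{6} + 1 \right)}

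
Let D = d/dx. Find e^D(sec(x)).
\sec{\left(x + 1 \right)}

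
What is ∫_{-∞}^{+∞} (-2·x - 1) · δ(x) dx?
-1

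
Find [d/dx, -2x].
-2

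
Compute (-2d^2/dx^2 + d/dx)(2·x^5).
10 x^{3} \left(x - 8\right)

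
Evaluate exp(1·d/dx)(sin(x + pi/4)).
\sin{\left(x + \frac{\pi}{4} + 1 \right)}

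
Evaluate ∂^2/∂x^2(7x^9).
504 x^{7}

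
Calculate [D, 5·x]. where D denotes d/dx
5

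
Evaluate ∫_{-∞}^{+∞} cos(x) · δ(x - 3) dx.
\cos{\left(3 \right)}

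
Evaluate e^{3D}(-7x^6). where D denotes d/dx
- 7 x^{6} - 126 x^{5} - 945 x^{4} - 3780 x^{3} - 8505 x^{2} - 10206 x - 5103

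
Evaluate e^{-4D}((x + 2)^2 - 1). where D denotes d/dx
x^{2} - 4 x + 3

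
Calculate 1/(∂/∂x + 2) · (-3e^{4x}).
- \frac{e^{4 x}}{2}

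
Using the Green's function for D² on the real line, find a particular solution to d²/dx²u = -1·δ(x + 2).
-\frac{|x + 2|}{2}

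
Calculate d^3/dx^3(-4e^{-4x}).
256 e^{- 4 x}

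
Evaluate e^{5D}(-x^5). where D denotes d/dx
- x^{5} - 25 x^{4} - 250 x^{3} - 1250 x^{2} - 3125 x - 3125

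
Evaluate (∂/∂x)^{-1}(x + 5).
\frac{x^{2}}{2} + 5 x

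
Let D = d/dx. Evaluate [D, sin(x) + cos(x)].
- \sin{\left(x \right)} + \cos{\left(x \right)}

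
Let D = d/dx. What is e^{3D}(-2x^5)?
- 2 x^{5} - 30 x^{4} - 180 x^{3} - 540 x^{2} - 810 x - 486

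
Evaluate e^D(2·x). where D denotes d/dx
2 x + 2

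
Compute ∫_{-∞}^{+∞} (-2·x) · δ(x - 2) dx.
-4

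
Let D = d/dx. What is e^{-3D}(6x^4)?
6 x^{4} - 72 x^{3} + 324 x^{2} - 648 x + 486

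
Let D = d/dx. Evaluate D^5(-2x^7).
- 5040 x^{2}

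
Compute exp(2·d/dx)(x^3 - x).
x^{3} + 6 x^{2} + 11 x + 6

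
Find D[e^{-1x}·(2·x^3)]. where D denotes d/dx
2 x^{2} \left(3 - x\right) e^{- x}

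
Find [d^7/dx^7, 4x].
28\frac{d^{6}}{dx^{6}}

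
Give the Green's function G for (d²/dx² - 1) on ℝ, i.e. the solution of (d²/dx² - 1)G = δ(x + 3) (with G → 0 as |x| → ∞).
-\frac{e^{-|x + 3|}}{2}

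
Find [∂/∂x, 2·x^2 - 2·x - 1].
4 x - 2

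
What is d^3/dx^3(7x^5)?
420 x^{2}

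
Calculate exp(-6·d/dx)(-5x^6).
- 5 x^{6} + 180 x^{5} - 2700 x^{4} + 21600 x^{3} - 97200 x^{2} + 233280 x - 233280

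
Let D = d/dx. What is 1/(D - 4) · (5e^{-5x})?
- \frac{5 e^{- 5 x}}{9}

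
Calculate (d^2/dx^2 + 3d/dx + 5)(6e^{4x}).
198 e^{4 x}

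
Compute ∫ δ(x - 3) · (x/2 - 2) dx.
- \frac{1}{2}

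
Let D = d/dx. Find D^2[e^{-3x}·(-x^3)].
3 x \left(- 3 x^{2} + 6 x - 2\right) e^{- 3 x}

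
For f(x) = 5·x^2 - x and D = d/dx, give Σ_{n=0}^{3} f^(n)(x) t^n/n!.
5 t^{2} + t \left(10 x - 1\right) + 5 x^{2} - x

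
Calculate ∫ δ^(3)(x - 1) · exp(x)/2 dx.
- \frac{e}{2}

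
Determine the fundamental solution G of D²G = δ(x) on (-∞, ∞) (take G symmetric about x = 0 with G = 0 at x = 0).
\frac{|x|}{2}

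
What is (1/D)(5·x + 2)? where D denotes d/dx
\frac{5 x^{2}}{2} + 2 x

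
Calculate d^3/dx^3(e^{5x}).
125 e^{5 x}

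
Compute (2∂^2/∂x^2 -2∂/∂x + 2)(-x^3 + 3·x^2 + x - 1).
- 2 x^{3} + 12 x^{2} - 22 x + 8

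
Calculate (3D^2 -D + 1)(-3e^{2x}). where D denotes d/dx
- 33 e^{2 x}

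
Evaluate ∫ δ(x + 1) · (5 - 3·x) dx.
8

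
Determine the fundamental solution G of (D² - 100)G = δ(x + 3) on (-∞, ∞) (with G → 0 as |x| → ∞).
-\frac{e^{-10|x + 3|}}{20}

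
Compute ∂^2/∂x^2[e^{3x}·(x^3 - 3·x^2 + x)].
3 x \left(3 x^{2} - 3 x - 7\right) e^{3 x}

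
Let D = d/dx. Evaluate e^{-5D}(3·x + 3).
3 x - 12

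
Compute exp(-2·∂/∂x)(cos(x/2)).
\cos{\left(\frac{x}{2} - 1 \right)}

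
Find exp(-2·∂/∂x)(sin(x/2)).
\sin{\left(\frac{x}{2} - 1 \right)}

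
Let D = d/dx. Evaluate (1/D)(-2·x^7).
- \frac{x^{8}}{4}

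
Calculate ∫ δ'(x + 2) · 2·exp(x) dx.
- \frac{2}{e^{2}}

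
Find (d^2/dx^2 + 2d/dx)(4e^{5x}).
140 e^{5 x}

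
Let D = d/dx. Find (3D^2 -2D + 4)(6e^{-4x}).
360 e^{- 4 x}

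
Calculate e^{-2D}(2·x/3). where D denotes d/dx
\frac{2 x}{3} - \frac{4}{3}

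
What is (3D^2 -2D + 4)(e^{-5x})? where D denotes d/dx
89 e^{- 5 x}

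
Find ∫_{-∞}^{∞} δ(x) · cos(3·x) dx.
1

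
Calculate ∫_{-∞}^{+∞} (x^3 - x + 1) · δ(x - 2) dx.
7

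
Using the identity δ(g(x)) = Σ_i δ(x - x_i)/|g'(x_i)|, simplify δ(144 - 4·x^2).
\frac{\delta(x - 6) + \delta(x + 6)}{48}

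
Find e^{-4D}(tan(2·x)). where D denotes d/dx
\tan{\left(2 x - 8 \right)}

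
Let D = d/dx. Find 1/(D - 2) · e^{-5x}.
- \frac{e^{- 5 x}}{7}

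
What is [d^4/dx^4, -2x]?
-8\frac{d^{3}}{dx^{3}}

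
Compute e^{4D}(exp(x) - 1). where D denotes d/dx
e^{x + 4} - 1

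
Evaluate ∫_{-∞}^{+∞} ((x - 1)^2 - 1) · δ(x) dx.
0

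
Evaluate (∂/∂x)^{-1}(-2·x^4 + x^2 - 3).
- \frac{2 x^{5}}{5} + \frac{x^{3}}{3} - 3 x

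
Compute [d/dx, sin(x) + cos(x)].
- \sin{\left(x \right)} + \cos{\left(x \right)}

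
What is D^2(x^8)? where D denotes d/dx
56 x^{6}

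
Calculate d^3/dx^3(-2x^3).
-12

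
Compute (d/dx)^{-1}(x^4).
\frac{x^{5}}{5}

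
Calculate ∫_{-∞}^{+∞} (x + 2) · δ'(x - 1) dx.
-1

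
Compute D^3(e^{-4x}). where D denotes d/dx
- 64 e^{- 4 x}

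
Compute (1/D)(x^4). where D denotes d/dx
\frac{x^{5}}{5}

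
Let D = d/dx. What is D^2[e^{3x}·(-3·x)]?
\left(- 27 x - 18\right) e^{3 x}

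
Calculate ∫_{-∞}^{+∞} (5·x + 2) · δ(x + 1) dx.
-3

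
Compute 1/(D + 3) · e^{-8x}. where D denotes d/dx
- \frac{e^{- 8 x}}{5}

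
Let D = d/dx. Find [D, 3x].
3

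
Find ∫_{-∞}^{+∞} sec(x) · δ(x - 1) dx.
\sec{\left(1 \right)}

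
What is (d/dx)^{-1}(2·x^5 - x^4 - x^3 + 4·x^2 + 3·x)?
\frac{x^{6}}{3} - \frac{x^{5}}{5} - \frac{x^{4}}{4} + \frac{4 x^{3}}{3} + \frac{3 x^{2}}{2}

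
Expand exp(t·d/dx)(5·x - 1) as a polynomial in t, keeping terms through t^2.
5 t + 5 x - 1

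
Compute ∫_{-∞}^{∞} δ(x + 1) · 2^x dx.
\frac{1}{2}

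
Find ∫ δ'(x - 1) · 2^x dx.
- \log{\left(4 \right)}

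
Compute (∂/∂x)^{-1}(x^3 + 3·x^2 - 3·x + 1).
\frac{x^{4}}{4} + x^{3} - \frac{3 x^{2}}{2} + x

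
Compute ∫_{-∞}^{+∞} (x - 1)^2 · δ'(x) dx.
2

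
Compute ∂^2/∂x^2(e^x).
e^{x}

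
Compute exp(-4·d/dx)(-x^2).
- x^{2} + 8 x - 16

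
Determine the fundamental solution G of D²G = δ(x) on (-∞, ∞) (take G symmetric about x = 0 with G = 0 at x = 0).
\frac{|x|}{2}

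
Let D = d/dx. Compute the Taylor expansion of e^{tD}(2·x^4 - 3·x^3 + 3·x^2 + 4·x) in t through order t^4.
2 t^{4} + t^{3} \left(8 x - 3\right) + t^{2} \left(12 x^{2} - 9 x + 3\right) + t \left(8 x^{3} - 9 x^{2} + 6 x + 4\right) + 2 x^{4} - 3 x^{3} + 3 x^{2} + 4 x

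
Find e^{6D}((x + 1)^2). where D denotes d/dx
x^{2} + 14 x + 49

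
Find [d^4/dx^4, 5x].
20\frac{d^{3}}{dx^{3}}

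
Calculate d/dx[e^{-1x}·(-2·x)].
2 \left(x - 1\right) e^{- x}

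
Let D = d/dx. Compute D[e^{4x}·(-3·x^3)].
x^{2} \left(- 12 x - 9\right) e^{4 x}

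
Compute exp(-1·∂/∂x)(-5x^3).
- 5 x^{3} + 15 x^{2} - 15 x + 5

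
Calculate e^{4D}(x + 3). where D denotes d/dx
x + 7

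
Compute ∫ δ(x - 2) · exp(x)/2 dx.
\frac{e^{2}}{2}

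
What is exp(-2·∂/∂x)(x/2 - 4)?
\frac{x}{2} - 5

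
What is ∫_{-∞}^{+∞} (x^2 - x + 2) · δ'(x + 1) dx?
3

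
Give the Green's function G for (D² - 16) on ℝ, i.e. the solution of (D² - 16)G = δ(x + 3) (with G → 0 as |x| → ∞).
-\frac{e^{-4|x + 3|}}{8}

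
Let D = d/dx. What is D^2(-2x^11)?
- 220 x^{9}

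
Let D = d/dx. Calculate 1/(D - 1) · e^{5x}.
\frac{e^{5 x}}{4}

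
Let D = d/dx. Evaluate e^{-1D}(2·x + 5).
2 x + 3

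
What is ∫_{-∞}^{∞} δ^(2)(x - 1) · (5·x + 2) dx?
0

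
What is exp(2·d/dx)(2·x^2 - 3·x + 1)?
2 x^{2} + 5 x + 3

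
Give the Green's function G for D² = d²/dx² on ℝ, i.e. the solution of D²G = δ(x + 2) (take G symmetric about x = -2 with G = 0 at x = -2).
\frac{|x + 2|}{2}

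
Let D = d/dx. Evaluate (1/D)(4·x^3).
x^{4}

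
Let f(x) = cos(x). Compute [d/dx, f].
- \sin{\left(x \right)}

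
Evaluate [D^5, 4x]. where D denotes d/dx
20D^{4}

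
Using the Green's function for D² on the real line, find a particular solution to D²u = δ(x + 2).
\frac{|x + 2|}{2}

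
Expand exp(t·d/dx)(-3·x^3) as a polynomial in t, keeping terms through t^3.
- 3 t^{3} - 9 t^{2} x - 9 t x^{2} - 3 x^{3}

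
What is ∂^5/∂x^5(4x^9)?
60480 x^{4}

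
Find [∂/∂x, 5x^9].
45 x^{8}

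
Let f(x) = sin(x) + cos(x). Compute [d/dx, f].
- \sin{\left(x \right)} + \cos{\left(x \right)}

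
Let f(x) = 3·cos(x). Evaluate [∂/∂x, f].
- 3 \sin{\left(x \right)}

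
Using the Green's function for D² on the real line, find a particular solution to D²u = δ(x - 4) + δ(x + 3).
\frac{|x - 4|}{2} + \frac{|x + 3|}{2}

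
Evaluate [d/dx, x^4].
4 x^{3}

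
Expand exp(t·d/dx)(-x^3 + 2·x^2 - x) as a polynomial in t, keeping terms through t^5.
- t^{3} - t^{2} \left(3 x - 2\right) - t \left(3 x^{2} - 4 x + 1\right) - x^{3} + 2 x^{2} - x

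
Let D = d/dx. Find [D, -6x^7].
- 42 x^{6}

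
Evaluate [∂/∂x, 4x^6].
24 x^{5}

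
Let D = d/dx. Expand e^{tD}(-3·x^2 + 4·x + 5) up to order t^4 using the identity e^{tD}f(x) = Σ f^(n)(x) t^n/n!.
- 3 t^{2} - 2 t \left(3 x - 2\right) - 3 x^{2} + 4 x + 5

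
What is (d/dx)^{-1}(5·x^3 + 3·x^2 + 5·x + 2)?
\frac{5 x^{4}}{4} + x^{3} + \frac{5 x^{2}}{2} + 2 x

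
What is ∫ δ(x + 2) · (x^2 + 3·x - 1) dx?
-3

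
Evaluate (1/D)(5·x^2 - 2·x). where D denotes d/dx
\frac{5 x^{3}}{3} - x^{2}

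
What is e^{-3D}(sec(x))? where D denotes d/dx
\sec{\left(x - 3 \right)}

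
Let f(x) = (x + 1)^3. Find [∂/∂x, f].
3 \left(x + 1\right)^{2}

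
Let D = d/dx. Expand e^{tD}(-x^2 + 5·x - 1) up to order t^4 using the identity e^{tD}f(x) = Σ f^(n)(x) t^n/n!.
- t^{2} - t \left(2 x - 5\right) - x^{2} + 5 x - 1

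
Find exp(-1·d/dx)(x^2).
x^{2} - 2 x + 1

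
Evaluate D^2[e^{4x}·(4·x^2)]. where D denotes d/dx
\left(64 x^{2} + 64 x + 8\right) e^{4 x}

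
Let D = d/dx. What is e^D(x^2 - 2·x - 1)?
x^{2} - 2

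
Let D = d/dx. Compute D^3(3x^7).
630 x^{4}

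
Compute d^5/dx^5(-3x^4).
0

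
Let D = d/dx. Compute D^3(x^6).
120 x^{3}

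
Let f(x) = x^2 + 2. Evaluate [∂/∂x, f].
2 x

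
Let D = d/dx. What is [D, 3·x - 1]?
3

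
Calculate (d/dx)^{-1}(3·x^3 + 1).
\frac{3 x^{4}}{4} + x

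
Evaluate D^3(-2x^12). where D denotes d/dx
- 2640 x^{9}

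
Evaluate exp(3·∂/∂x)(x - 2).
x + 1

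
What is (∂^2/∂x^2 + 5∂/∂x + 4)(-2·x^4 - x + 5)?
- 8 x^{4} - 40 x^{3} - 24 x^{2} - 4 x + 15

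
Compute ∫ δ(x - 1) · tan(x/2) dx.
\tan{\left(\frac{1}{2} \right)}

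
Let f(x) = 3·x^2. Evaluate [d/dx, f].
6 x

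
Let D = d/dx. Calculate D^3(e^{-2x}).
- 8 e^{- 2 x}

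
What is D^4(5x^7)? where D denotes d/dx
4200 x^{3}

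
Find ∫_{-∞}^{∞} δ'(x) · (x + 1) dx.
-1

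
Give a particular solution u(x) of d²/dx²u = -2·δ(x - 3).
-|x - 3|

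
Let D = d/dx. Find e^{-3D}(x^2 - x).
x^{2} - 7 x + 12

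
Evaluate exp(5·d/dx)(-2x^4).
- 2 x^{4} - 40 x^{3} - 300 x^{2} - 1000 x - 1250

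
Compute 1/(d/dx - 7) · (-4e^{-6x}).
\frac{4 e^{- 6 x}}{13}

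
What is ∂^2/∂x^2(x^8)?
56 x^{6}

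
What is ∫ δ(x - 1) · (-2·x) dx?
-2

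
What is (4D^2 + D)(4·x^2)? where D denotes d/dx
8 x + 32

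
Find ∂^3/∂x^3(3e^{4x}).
192 e^{4 x}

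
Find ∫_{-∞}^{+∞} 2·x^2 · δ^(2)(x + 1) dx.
4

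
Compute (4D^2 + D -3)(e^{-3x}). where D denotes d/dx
30 e^{- 3 x}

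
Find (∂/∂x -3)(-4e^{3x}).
0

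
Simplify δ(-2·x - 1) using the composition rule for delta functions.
\frac{\delta(x + 1/2)}{2}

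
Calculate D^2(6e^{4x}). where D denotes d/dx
96 e^{4 x}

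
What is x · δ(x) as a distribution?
0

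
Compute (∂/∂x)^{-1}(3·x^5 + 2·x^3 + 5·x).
\frac{x^{6}}{2} + \frac{x^{4}}{2} + \frac{5 x^{2}}{2}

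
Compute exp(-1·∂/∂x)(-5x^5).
- 5 x^{5} + 25 x^{4} - 50 x^{3} + 50 x^{2} - 25 x + 5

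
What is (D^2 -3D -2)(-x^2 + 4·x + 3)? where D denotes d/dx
2 x^{2} - 2 x - 20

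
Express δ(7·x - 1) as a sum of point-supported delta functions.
\frac{\delta(x - 1/7)}{7}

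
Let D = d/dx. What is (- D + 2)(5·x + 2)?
10 x - 1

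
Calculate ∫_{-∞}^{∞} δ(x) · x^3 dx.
0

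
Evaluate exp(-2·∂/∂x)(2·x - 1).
2 x - 5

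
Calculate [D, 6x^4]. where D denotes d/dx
24 x^{3}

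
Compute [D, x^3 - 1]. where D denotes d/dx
3 x^{2}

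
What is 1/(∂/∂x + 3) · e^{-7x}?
- \frac{e^{- 7 x}}{4}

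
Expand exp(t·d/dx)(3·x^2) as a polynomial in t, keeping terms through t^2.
3 t^{2} + 6 t x + 3 x^{2}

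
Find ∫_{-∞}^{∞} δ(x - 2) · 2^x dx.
4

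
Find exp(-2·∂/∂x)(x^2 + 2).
x^{2} - 4 x + 6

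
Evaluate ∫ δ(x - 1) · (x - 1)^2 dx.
0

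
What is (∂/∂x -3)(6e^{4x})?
6 e^{4 x}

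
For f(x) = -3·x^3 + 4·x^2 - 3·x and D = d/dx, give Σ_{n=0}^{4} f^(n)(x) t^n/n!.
- 3 t^{3} - t^{2} \left(9 x - 4\right) - t \left(9 x^{2} - 8 x + 3\right) - 3 x^{3} + 4 x^{2} - 3 x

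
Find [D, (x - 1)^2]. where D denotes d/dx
2 x - 2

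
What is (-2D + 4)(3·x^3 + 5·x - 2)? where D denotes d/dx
12 x^{3} - 18 x^{2} + 20 x - 18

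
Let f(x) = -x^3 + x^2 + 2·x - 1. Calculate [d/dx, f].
- 3 x^{2} + 2 x + 2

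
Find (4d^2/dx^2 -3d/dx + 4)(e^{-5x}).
119 e^{- 5 x}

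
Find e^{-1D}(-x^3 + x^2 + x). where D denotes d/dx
- x^{3} + 4 x^{2} - 4 x + 1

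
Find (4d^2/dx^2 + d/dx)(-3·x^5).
15 x^{3} \left(- x - 16\right)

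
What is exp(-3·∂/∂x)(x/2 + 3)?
\frac{x}{2} + \frac{3}{2}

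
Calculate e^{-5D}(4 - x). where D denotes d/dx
9 - x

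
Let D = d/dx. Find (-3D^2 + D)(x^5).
5 x^{3} \left(x - 12\right)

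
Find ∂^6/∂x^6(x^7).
5040 x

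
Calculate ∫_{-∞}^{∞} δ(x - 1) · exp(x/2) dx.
e^{\frac{1}{2}}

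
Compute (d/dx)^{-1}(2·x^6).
\frac{2 x^{7}}{7}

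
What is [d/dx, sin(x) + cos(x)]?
- \sin{\left(x \right)} + \cos{\left(x \right)}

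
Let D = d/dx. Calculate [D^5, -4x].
-20D^{4}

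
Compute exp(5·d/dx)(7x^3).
7 x^{3} + 105 x^{2} + 525 x + 875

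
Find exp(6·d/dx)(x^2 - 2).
x^{2} + 12 x + 34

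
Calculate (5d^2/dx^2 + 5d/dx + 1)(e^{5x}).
151 e^{5 x}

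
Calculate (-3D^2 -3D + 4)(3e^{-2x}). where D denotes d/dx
- 6 e^{- 2 x}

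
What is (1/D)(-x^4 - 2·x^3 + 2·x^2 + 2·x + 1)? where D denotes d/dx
- \frac{x^{5}}{5} - \frac{x^{4}}{2} + \frac{2 x^{3}}{3} + x^{2} + x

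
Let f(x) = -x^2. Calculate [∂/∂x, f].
- 2 x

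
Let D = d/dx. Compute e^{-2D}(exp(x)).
e^{x - 2}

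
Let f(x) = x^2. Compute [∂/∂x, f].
2 x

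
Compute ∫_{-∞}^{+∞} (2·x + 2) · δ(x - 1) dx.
4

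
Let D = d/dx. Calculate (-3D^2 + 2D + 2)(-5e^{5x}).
315 e^{5 x}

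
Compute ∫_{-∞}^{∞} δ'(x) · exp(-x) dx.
1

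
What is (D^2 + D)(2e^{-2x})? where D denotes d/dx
4 e^{- 2 x}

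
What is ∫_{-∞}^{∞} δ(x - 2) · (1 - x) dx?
-1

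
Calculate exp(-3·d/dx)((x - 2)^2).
x^{2} - 10 x + 25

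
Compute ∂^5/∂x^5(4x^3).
0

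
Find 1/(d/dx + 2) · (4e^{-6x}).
- e^{- 6 x}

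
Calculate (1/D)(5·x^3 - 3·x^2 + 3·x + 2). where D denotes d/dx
\frac{5 x^{4}}{4} - x^{3} + \frac{3 x^{2}}{2} + 2 x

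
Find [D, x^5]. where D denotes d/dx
5 x^{4}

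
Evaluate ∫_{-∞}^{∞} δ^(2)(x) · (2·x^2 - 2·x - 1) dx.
4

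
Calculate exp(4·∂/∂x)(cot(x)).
\cot{\left(x + 4 \right)}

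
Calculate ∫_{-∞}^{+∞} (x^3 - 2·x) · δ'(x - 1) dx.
-1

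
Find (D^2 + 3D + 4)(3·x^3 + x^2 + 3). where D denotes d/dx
12 x^{3} + 31 x^{2} + 24 x + 14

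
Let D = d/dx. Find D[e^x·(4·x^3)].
4 x^{2} \left(x + 3\right) e^{x}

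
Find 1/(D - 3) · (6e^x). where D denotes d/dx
- 3 e^{x}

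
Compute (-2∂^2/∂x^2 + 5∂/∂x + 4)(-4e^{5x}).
84 e^{5 x}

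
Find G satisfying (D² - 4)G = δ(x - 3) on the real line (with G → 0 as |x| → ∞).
-\frac{e^{-2|x - 3|}}{4}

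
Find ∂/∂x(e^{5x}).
5 e^{5 x}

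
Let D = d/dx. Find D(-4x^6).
- 24 x^{5}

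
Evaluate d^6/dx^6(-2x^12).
- 1330560 x^{6}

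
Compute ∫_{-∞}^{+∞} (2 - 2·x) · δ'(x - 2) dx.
2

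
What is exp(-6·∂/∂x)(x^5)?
x^{5} - 30 x^{4} + 360 x^{3} - 2160 x^{2} + 6480 x - 7776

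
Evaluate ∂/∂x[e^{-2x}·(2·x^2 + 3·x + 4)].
\left(- 4 x^{2} - 2 x - 5\right) e^{- 2 x}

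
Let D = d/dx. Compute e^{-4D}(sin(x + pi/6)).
\sin{\left(x - 4 + \frac{\pi}{6} \right)}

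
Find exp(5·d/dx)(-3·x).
- 3 x - 15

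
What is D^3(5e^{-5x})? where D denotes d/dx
- 625 e^{- 5 x}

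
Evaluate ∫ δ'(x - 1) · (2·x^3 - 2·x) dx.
-4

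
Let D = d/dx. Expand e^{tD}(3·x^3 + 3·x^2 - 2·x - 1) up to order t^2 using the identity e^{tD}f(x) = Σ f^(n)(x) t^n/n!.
t^{2} \left(9 x + 3\right) + t \left(9 x^{2} + 6 x - 2\right) + 3 x^{3} + 3 x^{2} - 2 x - 1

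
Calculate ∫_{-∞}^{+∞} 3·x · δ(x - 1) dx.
3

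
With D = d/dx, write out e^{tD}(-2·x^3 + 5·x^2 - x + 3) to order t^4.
- 2 t^{3} - t^{2} \left(6 x - 5\right) - t \left(6 x^{2} - 10 x + 1\right) - 2 x^{3} + 5 x^{2} - x + 3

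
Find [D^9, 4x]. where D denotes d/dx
36D^{8}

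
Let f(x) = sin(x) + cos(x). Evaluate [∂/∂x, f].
- \sin{\left(x \right)} + \cos{\left(x \right)}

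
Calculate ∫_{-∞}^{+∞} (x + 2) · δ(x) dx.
2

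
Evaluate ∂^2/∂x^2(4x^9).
288 x^{7}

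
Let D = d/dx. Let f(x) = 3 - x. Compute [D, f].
-1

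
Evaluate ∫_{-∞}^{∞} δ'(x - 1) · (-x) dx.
1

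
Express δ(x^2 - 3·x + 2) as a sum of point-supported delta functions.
\frac{\delta(x - 1) + \delta(x - 2)}{1}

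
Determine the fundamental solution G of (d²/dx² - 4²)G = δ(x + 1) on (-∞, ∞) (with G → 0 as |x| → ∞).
-\frac{e^{-4|x + 1|}}{8}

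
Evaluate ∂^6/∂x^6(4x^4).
0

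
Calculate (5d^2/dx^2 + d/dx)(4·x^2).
8 x + 40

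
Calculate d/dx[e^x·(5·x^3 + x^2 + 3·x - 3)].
x \left(5 x^{2} + 16 x + 5\right) e^{x}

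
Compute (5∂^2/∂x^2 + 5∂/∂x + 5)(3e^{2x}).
105 e^{2 x}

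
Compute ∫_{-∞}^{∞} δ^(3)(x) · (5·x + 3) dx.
0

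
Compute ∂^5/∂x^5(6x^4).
0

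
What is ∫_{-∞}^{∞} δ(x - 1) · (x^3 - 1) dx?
0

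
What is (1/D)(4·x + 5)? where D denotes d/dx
2 x^{2} + 5 x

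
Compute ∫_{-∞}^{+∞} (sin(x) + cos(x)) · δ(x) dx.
1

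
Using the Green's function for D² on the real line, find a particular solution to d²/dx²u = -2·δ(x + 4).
-|x + 4|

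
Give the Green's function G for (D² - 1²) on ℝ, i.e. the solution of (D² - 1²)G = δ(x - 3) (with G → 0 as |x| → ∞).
-\frac{e^{-|x - 3|}}{2}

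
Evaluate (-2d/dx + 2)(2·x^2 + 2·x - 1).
4 x^{2} - 4 x - 6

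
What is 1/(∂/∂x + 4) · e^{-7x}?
- \frac{e^{- 7 x}}{3}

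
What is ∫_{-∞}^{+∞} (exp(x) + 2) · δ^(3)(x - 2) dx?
- e^{2}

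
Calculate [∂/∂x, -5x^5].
- 25 x^{4}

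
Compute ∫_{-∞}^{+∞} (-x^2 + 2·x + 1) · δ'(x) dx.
-2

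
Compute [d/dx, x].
1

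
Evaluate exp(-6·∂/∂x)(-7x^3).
- 7 x^{3} + 126 x^{2} - 756 x + 1512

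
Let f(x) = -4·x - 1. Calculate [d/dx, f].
-4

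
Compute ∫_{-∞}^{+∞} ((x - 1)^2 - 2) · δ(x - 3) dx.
2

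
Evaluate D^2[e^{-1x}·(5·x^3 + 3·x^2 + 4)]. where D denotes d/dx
\left(5 x^{3} - 27 x^{2} + 18 x + 10\right) e^{- x}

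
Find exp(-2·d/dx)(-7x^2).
- 7 x^{2} + 28 x - 28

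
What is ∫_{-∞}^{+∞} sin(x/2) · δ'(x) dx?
- \frac{1}{2}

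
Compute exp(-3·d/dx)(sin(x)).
\sin{\left(x - 3 \right)}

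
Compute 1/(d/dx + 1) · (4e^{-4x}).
- \frac{4 e^{- 4 x}}{3}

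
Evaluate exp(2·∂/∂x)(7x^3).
7 x^{3} + 42 x^{2} + 84 x + 56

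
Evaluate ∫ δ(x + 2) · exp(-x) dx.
e^{2}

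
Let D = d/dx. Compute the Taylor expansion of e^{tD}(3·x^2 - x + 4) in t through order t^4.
3 t^{2} + t \left(6 x - 1\right) + 3 x^{2} - x + 4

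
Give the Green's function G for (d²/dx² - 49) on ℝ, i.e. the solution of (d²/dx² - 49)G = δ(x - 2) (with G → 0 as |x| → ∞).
-\frac{e^{-7|x - 2|}}{14}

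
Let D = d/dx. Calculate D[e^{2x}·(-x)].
\left(- 2 x - 1\right) e^{2 x}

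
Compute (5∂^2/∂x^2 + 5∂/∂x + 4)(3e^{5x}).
462 e^{5 x}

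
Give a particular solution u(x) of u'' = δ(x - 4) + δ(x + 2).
\frac{|x - 4|}{2} + \frac{|x + 2|}{2}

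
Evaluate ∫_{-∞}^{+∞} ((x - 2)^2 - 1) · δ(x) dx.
3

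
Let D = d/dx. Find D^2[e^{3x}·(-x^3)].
- 3 x \left(3 x^{2} + 6 x + 2\right) e^{3 x}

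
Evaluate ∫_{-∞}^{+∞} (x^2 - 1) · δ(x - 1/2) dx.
- \frac{3}{4}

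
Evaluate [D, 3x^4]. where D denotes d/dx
12 x^{3}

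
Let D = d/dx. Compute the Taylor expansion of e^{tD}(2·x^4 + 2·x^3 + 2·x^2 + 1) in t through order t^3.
t^{3} \left(8 x + 2\right) + t^{2} \left(12 x^{2} + 6 x + 2\right) + 2 t x \left(4 x^{2} + 3 x + 2\right) + 2 x^{4} + 2 x^{3} + 2 x^{2} + 1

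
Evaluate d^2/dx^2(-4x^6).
- 120 x^{4}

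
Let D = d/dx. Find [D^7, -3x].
-21D^{6}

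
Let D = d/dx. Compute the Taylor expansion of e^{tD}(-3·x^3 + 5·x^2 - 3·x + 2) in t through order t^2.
t^{2} \left(5 - 9 x\right) - t \left(9 x^{2} - 10 x + 3\right) - 3 x^{3} + 5 x^{2} - 3 x + 2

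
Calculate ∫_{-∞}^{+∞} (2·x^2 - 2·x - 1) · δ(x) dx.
-1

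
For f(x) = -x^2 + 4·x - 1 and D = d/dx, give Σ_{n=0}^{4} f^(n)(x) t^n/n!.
- t^{2} - 2 t \left(x - 2\right) - x^{2} + 4 x - 1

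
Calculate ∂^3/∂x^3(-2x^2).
0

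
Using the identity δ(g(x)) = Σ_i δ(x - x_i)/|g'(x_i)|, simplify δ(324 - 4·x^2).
\frac{\delta(x - 9) + \delta(x + 9)}{72}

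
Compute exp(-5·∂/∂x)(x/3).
\frac{x}{3} - \frac{5}{3}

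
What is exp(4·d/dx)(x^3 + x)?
x^{3} + 12 x^{2} + 49 x + 68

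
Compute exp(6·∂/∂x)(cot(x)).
\cot{\left(x + 6 \right)}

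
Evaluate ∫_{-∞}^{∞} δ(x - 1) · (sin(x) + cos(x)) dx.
\cos{\left(1 \right)} + \sin{\left(1 \right)}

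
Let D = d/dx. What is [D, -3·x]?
-3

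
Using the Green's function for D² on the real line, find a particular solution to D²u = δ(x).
\frac{|x|}{2}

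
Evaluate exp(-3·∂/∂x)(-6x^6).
- 6 x^{6} + 108 x^{5} - 810 x^{4} + 3240 x^{3} - 7290 x^{2} + 8748 x - 4374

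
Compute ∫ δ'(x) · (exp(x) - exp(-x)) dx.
-2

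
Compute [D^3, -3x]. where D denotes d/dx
-9D^{2}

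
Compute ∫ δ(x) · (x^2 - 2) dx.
-2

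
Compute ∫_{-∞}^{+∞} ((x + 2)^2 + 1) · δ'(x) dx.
-4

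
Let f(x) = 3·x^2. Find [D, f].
6 x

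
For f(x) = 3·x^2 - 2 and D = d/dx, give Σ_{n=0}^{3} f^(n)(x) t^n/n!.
3 t^{2} + 6 t x + 3 x^{2} - 2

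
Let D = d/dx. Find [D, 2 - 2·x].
-2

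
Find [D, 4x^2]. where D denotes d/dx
8 x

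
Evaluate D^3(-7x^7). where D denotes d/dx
- 1470 x^{4}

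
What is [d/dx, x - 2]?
1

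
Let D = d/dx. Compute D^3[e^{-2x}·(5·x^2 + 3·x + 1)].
8 \left(- 5 x^{2} + 12 x - 4\right) e^{- 2 x}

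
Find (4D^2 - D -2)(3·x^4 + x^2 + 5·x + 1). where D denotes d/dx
- 6 x^{4} - 12 x^{3} + 142 x^{2} - 12 x + 1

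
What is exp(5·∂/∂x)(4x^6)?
4 x^{6} + 120 x^{5} + 1500 x^{4} + 10000 x^{3} + 37500 x^{2} + 75000 x + 62500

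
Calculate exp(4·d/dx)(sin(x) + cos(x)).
\sqrt{2} \sin{\left(x + \frac{\pi}{4} + 4 \right)}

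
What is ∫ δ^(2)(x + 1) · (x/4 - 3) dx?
0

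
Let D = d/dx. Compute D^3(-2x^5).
- 120 x^{2}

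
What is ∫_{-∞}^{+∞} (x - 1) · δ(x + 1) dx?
-2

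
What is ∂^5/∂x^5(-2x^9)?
- 30240 x^{4}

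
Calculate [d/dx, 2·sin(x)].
2 \cos{\left(x \right)}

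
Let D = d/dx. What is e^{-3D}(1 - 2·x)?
7 - 2 x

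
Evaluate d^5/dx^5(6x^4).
0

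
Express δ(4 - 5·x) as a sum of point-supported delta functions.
\frac{\delta(x - 4/5)}{5}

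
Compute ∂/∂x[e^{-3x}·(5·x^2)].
5 x \left(2 - 3 x\right) e^{- 3 x}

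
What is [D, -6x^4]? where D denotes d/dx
- 24 x^{3}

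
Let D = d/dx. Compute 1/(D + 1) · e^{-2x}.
- e^{- 2 x}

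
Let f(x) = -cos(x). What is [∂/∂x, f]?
\sin{\left(x \right)}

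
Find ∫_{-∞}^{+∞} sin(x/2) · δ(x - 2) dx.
\sin{\left(1 \right)}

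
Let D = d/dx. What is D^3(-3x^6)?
- 360 x^{3}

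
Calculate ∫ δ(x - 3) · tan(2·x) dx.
\tan{\left(6 \right)}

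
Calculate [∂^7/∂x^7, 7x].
49\frac{d^{6}}{dx^{6}}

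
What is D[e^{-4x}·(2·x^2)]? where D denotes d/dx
4 x \left(1 - 2 x\right) e^{- 4 x}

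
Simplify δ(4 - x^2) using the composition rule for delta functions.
\frac{\delta(x - 2) + \delta(x + 2)}{4}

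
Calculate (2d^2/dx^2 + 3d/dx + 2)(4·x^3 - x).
8 x^{3} + 36 x^{2} + 46 x - 3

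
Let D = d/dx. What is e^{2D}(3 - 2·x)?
- 2 x - 1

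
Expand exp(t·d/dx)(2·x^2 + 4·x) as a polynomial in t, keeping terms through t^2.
2 t^{2} + 4 t \left(x + 1\right) + 2 x^{2} + 4 x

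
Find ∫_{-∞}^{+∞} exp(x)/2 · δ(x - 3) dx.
\frac{e^{3}}{2}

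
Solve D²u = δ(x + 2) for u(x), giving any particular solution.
\frac{|x + 2|}{2}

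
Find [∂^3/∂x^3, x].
3\frac{d^{2}}{dx^{2}}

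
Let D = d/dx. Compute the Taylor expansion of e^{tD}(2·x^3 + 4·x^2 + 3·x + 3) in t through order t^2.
t^{2} \left(6 x + 4\right) + t \left(6 x^{2} + 8 x + 3\right) + 2 x^{3} + 4 x^{2} + 3 x + 3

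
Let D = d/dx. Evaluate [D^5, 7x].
35D^{4}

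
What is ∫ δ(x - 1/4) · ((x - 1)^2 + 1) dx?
\frac{25}{16}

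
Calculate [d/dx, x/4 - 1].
\frac{1}{4}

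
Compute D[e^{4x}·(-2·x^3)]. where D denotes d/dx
x^{2} \left(- 8 x - 6\right) e^{4 x}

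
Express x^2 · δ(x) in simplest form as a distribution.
0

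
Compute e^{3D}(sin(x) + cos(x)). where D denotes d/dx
\sqrt{2} \sin{\left(x + \frac{\pi}{4} + 3 \right)}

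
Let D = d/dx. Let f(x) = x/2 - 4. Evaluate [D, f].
\frac{1}{2}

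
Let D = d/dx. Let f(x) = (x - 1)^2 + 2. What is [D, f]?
2 x - 2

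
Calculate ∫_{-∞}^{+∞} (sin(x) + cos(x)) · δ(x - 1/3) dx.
\sqrt{2} \sin{\left(\frac{1}{3} + \frac{\pi}{4} \right)}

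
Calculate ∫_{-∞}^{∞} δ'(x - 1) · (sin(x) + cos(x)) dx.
- \cos{\left(1 \right)} + \sin{\left(1 \right)}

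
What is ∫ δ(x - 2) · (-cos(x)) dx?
- \cos{\left(2 \right)}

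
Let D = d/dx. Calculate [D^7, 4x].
28D^{6}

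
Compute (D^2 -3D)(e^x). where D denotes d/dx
- 2 e^{x}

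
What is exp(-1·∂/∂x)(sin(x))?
\sin{\left(x - 1 \right)}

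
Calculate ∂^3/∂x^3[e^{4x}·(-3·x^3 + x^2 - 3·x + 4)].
\left(- 192 x^{3} - 368 x^{2} - 312 x + 118\right) e^{4 x}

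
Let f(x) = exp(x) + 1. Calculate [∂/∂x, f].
e^{x}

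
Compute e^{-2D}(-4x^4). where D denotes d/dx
- 4 x^{4} + 32 x^{3} - 96 x^{2} + 128 x - 64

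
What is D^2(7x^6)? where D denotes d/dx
210 x^{4}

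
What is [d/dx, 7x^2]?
14 x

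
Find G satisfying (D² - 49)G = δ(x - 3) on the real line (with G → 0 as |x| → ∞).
-\frac{e^{-7|x - 3|}}{14}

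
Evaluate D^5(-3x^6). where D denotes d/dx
- 2160 x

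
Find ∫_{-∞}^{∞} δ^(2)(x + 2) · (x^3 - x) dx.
-12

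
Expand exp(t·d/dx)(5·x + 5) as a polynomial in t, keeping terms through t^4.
5 t + 5 x + 5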